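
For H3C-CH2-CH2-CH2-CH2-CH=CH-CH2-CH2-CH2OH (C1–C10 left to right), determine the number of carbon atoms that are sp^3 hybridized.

8

C1: sp3 ✓
C2: sp3 ✓
C3: sp3 ✓
C4: sp3 ✓
C5: sp3 ✓
C6: sp2
C7: sp2
C8: sp3 ✓
C9: sp3 ✓
C10: sp3 ✓
C1, C2, C3, C4, C5, C8, C9, C10 → 8 sp3 carbons.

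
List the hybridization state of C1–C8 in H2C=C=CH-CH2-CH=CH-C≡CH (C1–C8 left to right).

C1 is sp2: 3 σ bonds, plus one π bond, 3 electron-density regions.
C2 is sp: 2 σ bonds, plus two π bonds, 2 electron-density regions.
C3: 3 σ bonds, plus one π bond; 3 regions of electron density → sp2.
C4 has 4 σ bonds: steric number 4 → sp3.
C5: 3 σ bonds, plus one π bond; 3 regions of electron density → sp2.
C6 has 3 σ bonds, plus one π bond: steric number 3 → sp2.
C7: 2 σ bonds, plus two π bonds; 2 regions of electron density → sp.
C8 (2 σ bonds, plus two π bonds) has steric number 2: sp.

C1 sp2, C2 sp, C3 sp2, C4 sp3, C5 sp2, C6 sp2, C7 sp, C8 sp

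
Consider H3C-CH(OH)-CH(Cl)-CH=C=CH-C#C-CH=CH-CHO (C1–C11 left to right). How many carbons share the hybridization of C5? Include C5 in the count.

C5 is sp (two π bonds).
C1: sp3
C2: sp3
C3: sp3
C4: sp2
C5: sp ✓
C6: sp2
C7: sp ✓
C8: sp ✓
C9: sp2
C10: sp2
C11: sp2
3 carbons are sp.

3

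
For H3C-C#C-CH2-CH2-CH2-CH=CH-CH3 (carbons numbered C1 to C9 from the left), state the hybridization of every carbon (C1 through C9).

C1 — 4 σ bonds. Steric number 4, so sp3.
C2 — 2 σ bonds, plus two π bonds. Steric number 2, so sp.
C3 has 2 σ bonds, plus two π bonds: steric number 2 → sp.
C4 is sp3: 4 σ bonds, 4 electron-density regions.
C5 carries 4 σ bonds, giving a steric number of 4, so it is sp3.
C6: 4 σ bonds; 4 regions of electron density → sp3.
C7 carries 3 σ bonds, plus one π bond, giving a steric number of 3, so it is sp2.
C8: 3 σ bonds, plus one π bond — 3 electron domains, sp2.
C9: 4 σ bonds; 4 regions of electron density → sp3.

C1 sp3, C2 sp, C3 sp, C4 sp3, C5 sp3, C6 sp3, C7 sp2, C8 sp2, C9 sp3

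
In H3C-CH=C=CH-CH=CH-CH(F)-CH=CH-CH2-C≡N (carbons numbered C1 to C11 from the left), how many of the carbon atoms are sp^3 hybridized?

3

C1: sp3 ✓
C2: sp2
C3: sp
C4: sp2
C5: sp2
C6: sp2
C7: sp3 ✓
C8: sp2
C9: sp2
C10: sp3 ✓
C11: sp
C1, C7, C10 → 3 sp3 carbons.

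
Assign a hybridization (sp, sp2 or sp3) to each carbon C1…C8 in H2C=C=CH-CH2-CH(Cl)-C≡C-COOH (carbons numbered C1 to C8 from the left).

C1 sp2, C2 sp, C3 sp2, C4 sp3, C5 sp3, C6 sp, C7 sp, C8 sp2

C1 (3 σ bonds, plus one π bond) has steric number 3: sp2.
C2 — 2 σ bonds, plus two π bonds. Steric number 2, so sp.
C3: 3 σ bonds, plus one π bond — 3 electron domains, sp2.
C4 carries 4 σ bonds, giving a steric number of 4, so it is sp3.
C5: 4 σ bonds — 4 electron domains, sp3.
C6 (2 σ bonds, plus two π bonds) has steric number 2: sp.
C7 (2 σ bonds, plus two π bonds) has steric number 2: sp.
C8 — 3 σ bonds, plus one π bond. Steric number 3, so sp2.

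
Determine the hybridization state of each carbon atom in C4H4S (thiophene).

Each carbon atom carries 3 σ bonds, plus one π bond, giving a steric number of 3, so it is sp2.

sp2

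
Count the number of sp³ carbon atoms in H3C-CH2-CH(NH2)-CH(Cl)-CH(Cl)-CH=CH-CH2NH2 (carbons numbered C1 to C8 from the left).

C1: sp3 ✓
C2: sp3 ✓
C3: sp3 ✓
C4: sp3 ✓
C5: sp3 ✓
C6: sp2
C7: sp2
C8: sp3 ✓
C1, C2, C3, C4, C5, C8 → 6 sp3 carbons.

6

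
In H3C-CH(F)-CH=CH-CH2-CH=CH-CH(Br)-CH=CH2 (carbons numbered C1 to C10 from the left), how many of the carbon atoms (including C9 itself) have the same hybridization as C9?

6

C9 is sp2 (one π bond).
C1: sp3
C2: sp3
C3: sp2 ✓
C4: sp2 ✓
C5: sp3
C6: sp2 ✓
C7: sp2 ✓
C8: sp3
C9: sp2 ✓
C10: sp2 ✓
6 carbons are sp2.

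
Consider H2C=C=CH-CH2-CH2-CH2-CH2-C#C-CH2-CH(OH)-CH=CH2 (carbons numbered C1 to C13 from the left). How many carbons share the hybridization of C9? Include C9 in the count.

C9 is sp (two π bonds).
C1: sp2
C2: sp ✓
C3: sp2
C4: sp3
C5: sp3
C6: sp3
C7: sp3
C8: sp ✓
C9: sp ✓
C10: sp3
C11: sp3
C12: sp2
C13: sp2
3 carbons are sp.

3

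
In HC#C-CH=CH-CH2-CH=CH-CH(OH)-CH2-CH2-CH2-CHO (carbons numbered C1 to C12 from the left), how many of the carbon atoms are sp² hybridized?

C1: sp
C2: sp
C3: sp2 ✓
C4: sp2 ✓
C5: sp3
C6: sp2 ✓
C7: sp2 ✓
C8: sp3
C9: sp3
C10: sp3
C11: sp3
C12: sp2 ✓
C3, C4, C6, C7, C12 → 5 sp2 carbons.

5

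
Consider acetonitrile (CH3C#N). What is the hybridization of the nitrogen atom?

sp

N has one σ bond and one lone pair: steric number 2 → sp.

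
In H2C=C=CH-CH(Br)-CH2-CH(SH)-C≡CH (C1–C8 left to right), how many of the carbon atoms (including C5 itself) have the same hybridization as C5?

C5 is sp3 (only σ bonds).
C1: sp2
C2: sp
C3: sp2
C4: sp3 ✓
C5: sp3 ✓
C6: sp3 ✓
C7: sp
C8: sp
3 carbons are sp3.

3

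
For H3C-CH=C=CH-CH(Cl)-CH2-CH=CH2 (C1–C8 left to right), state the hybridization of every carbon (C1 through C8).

C1 carries 4 σ bonds, giving a steric number of 4, so it is sp3.
C2 (3 σ bonds, plus one π bond) has steric number 3: sp2.
C3 (2 σ bonds, plus two π bonds) has steric number 2: sp.
C4: 3 σ bonds, plus one π bond; 3 regions of electron density → sp2.
C5 carries 4 σ bonds, giving a steric number of 4, so it is sp3.
C6 carries 4 σ bonds, giving a steric number of 4, so it is sp3.
C7: 3 σ bonds, plus one π bond — 3 electron domains, sp2.
C8 (3 σ bonds, plus one π bond) has steric number 3: sp2.

C1 sp3, C2 sp2, C3 sp, C4 sp2, C5 sp3, C6 sp3, C7 sp2, C8 sp2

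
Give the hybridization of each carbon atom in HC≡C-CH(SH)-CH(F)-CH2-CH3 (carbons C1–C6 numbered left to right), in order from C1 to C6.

C1 sp, C2 sp, C3 sp3, C4 sp3, C5 sp3, C6 sp3

C1 is sp: 2 σ bonds, plus two π bonds, 2 electron-density regions.
C2 has 2 σ bonds, plus two π bonds: steric number 2 → sp.
C3 has 4 σ bonds: steric number 4 → sp3.
C4 has 4 σ bonds: steric number 4 → sp3.
C5 (4 σ bonds) has steric number 4: sp3.
C6 has 4 σ bonds: steric number 4 → sp3.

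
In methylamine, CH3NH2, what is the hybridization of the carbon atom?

sp³

The carbon atom carries 4 σ bonds, giving a steric number of 4, so it is sp3.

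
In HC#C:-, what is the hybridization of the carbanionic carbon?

sp

One σ bond + one lone pair = steric number 2 → sp.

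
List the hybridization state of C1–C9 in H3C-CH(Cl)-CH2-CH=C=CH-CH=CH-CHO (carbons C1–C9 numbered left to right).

C1 sp3, C2 sp3, C3 sp3, C4 sp2, C5 sp, C6 sp2, C7 sp2, C8 sp2, C9 sp2

C1 (4 σ bonds) has steric number 4: sp3.
C2: 4 σ bonds — 4 electron domains, sp3.
C3 (4 σ bonds) has steric number 4: sp3.
C4 carries 3 σ bonds, plus one π bond, giving a steric number of 3, so it is sp2.
C5 — 2 σ bonds, plus two π bonds. Steric number 2, so sp.
C6: 3 σ bonds, plus one π bond — 3 electron domains, sp2.
C7: 3 σ bonds, plus one π bond; 3 regions of electron density → sp2.
C8 is sp2: 3 σ bonds, plus one π bond, 3 electron-density regions.
C9 has 3 σ bonds, plus one π bond: steric number 3 → sp2.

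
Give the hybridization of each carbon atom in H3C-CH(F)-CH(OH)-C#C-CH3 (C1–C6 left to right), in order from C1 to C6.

C1 has 4 σ bonds: steric number 4 → sp3.
C2: 4 σ bonds; 4 regions of electron density → sp3.
C3 is sp3: 4 σ bonds, 4 electron-density regions.
C4 carries 2 σ bonds, plus two π bonds, giving a steric number of 2, so it is sp.
C5 (2 σ bonds, plus two π bonds) has steric number 2: sp.
C6 is sp3: 4 σ bonds, 4 electron-density regions.

C1 sp3, C2 sp3, C3 sp3, C4 sp, C5 sp, C6 sp3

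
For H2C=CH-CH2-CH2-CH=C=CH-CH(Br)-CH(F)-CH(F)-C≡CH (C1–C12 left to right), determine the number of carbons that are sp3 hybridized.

C1: sp2
C2: sp2
C3: sp3 ✓
C4: sp3 ✓
C5: sp2
C6: sp
C7: sp2
C8: sp3 ✓
C9: sp3 ✓
C10: sp3 ✓
C11: sp
C12: sp
C3, C4, C8, C9, C10 → 5 sp3 carbons.

5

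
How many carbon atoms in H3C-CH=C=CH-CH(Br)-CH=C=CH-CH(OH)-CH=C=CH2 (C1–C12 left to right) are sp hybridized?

C1: sp3
C2: sp2
C3: sp ✓
C4: sp2
C5: sp3
C6: sp2
C7: sp ✓
C8: sp2
C9: sp3
C10: sp2
C11: sp ✓
C12: sp2
C3, C7, C11 → 3 sp carbons.

3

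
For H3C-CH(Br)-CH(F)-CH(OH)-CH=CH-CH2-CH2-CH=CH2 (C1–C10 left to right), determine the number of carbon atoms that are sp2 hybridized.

4

C1: sp3
C2: sp3
C3: sp3
C4: sp3
C5: sp2 ✓
C6: sp2 ✓
C7: sp3
C8: sp3
C9: sp2 ✓
C10: sp2 ✓
C5, C6, C9, C10 → 4 sp2 carbons.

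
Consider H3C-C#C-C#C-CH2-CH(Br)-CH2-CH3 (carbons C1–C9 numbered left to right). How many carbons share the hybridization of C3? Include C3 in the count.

4

C3 is sp (two π bonds).
C1: sp3
C2: sp ✓
C3: sp ✓
C4: sp ✓
C5: sp ✓
C6: sp3
C7: sp3
C8: sp3
C9: sp3
4 carbons are sp.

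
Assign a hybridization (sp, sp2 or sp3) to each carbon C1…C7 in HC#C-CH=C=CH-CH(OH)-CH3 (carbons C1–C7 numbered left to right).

C1 has 2 σ bonds, plus two π bonds: steric number 2 → sp.
C2 carries 2 σ bonds, plus two π bonds, giving a steric number of 2, so it is sp.
C3 carries 3 σ bonds, plus one π bond, giving a steric number of 3, so it is sp2.
C4 — 2 σ bonds, plus two π bonds. Steric number 2, so sp.
C5: 3 σ bonds, plus one π bond — 3 electron domains, sp2.
C6 carries 4 σ bonds, giving a steric number of 4, so it is sp3.
C7 is sp3: 4 σ bonds, 4 electron-density regions.

C1 sp, C2 sp, C3 sp2, C4 sp, C5 sp2, C6 sp3, C7 sp3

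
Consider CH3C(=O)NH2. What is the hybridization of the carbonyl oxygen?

The carbonyl oxygen — 1 σ bond and 2 lone pairs, plus one π bond. Steric number 3, so sp2.

sp2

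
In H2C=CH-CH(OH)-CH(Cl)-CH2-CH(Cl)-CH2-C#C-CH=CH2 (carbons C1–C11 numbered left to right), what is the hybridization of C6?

C6 — 4 σ bonds. Steric number 4, so sp3.

sp^3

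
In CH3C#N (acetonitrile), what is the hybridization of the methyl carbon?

The methyl carbon — 4 σ bonds. Steric number 4, so sp3.

sp³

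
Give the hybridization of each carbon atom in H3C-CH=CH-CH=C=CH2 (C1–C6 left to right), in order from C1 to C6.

C1 — 4 σ bonds. Steric number 4, so sp3.
C2 has 3 σ bonds, plus one π bond: steric number 3 → sp2.
C3 has 3 σ bonds, plus one π bond: steric number 3 → sp2.
C4: 3 σ bonds, plus one π bond — 3 electron domains, sp2.
C5 (2 σ bonds, plus two π bonds) has steric number 2: sp.
C6 has 3 σ bonds, plus one π bond: steric number 3 → sp2.

C1 sp3, C2 sp2, C3 sp2, C4 sp2, C5 sp, C6 sp2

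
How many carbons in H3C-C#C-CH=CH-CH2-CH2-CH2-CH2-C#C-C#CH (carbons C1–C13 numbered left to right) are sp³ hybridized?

C1: sp3 ✓
C2: sp
C3: sp
C4: sp2
C5: sp2
C6: sp3 ✓
C7: sp3 ✓
C8: sp3 ✓
C9: sp3 ✓
C10: sp
C11: sp
C12: sp
C13: sp
C1, C6, C7, C8, C9 → 5 sp3 carbons.

5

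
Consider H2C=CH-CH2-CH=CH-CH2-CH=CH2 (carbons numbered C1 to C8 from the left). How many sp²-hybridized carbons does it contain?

C1: sp2 ✓
C2: sp2 ✓
C3: sp3
C4: sp2 ✓
C5: sp2 ✓
C6: sp3
C7: sp2 ✓
C8: sp2 ✓
C1, C2, C4, C5, C7, C8 → 6 sp2 carbons.

6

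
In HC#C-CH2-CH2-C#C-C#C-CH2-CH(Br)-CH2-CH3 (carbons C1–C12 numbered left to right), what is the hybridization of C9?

C9: 4 σ bonds; 4 regions of electron density → sp3.

sp^3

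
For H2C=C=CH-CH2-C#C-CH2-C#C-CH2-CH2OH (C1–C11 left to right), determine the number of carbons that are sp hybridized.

5

C1: sp2
C2: sp ✓
C3: sp2
C4: sp3
C5: sp ✓
C6: sp ✓
C7: sp3
C8: sp ✓
C9: sp ✓
C10: sp3
C11: sp3
C2, C5, C6, C8, C9 → 5 sp carbons.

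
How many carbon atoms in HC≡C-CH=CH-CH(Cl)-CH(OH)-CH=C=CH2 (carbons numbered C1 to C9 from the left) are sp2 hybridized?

C1: sp
C2: sp
C3: sp2 ✓
C4: sp2 ✓
C5: sp3
C6: sp3
C7: sp2 ✓
C8: sp
C9: sp2 ✓
C3, C4, C7, C9 → 4 sp2 carbons.

4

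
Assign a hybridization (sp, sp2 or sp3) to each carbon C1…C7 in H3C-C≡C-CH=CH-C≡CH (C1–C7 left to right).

C1 carries 4 σ bonds, giving a steric number of 4, so it is sp3.
C2 is sp: 2 σ bonds, plus two π bonds, 2 electron-density regions.
C3 carries 2 σ bonds, plus two π bonds, giving a steric number of 2, so it is sp.
C4: 3 σ bonds, plus one π bond — 3 electron domains, sp2.
C5: 3 σ bonds, plus one π bond; 3 regions of electron density → sp2.
C6: 2 σ bonds, plus two π bonds — 2 electron domains, sp.
C7 has 2 σ bonds, plus two π bonds: steric number 2 → sp.

C1 sp3, C2 sp, C3 sp, C4 sp2, C5 sp2, C6 sp, C7 sp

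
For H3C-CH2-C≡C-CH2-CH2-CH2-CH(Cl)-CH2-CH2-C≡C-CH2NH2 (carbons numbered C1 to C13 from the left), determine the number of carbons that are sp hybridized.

4

C1: sp3
C2: sp3
C3: sp ✓
C4: sp ✓
C5: sp3
C6: sp3
C7: sp3
C8: sp3
C9: sp3
C10: sp3
C11: sp ✓
C12: sp ✓
C13: sp3
C3, C4, C11, C12 → 4 sp carbons.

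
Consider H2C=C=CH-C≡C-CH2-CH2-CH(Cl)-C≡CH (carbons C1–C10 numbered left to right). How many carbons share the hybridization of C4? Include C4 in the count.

5

C4 is sp (two π bonds).
C1: sp2
C2: sp ✓
C3: sp2
C4: sp ✓
C5: sp ✓
C6: sp3
C7: sp3
C8: sp3
C9: sp ✓
C10: sp ✓
5 carbons are sp.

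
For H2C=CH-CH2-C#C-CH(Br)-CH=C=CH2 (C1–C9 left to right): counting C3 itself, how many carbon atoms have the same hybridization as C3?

2

C3 is sp3 (only σ bonds).
C1: sp2
C2: sp2
C3: sp3 ✓
C4: sp
C5: sp
C6: sp3 ✓
C7: sp2
C8: sp
C9: sp2
2 carbons are sp3.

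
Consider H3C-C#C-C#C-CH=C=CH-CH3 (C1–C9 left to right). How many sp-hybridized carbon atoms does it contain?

C1: sp3
C2: sp ✓
C3: sp ✓
C4: sp ✓
C5: sp ✓
C6: sp2
C7: sp ✓
C8: sp2
C9: sp3
C2, C3, C4, C5, C7 → 5 sp carbons.

5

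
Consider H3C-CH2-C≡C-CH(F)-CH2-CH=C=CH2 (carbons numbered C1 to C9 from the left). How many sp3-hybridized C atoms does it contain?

4

C1: sp3 ✓
C2: sp3 ✓
C3: sp
C4: sp
C5: sp3 ✓
C6: sp3 ✓
C7: sp2
C8: sp
C9: sp2
C1, C2, C5, C6 → 4 sp3 carbons.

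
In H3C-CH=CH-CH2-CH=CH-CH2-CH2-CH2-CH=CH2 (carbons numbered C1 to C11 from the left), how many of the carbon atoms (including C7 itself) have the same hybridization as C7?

C7 is sp3 (only σ bonds).
C1: sp3 ✓
C2: sp2
C3: sp2
C4: sp3 ✓
C5: sp2
C6: sp2
C7: sp3 ✓
C8: sp3 ✓
C9: sp3 ✓
C10: sp2
C11: sp2
5 carbons are sp3.

5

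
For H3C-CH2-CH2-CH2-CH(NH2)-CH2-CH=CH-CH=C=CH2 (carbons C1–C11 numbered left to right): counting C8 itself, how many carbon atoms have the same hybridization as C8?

4

C8 is sp2 (one π bond).
C1: sp3
C2: sp3
C3: sp3
C4: sp3
C5: sp3
C6: sp3
C7: sp2 ✓
C8: sp2 ✓
C9: sp2 ✓
C10: sp
C11: sp2 ✓
4 carbons are sp2.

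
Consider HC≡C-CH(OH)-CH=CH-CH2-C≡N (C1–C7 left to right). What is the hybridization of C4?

C4: 3 σ bonds, plus one π bond — 3 electron domains, sp2.

sp²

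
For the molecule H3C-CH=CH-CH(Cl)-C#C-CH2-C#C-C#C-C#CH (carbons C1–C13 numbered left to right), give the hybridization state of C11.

sp

C11 — 2 σ bonds, plus two π bonds. Steric number 2, so sp.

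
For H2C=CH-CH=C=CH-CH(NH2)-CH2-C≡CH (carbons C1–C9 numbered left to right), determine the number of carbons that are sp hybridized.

C1: sp2
C2: sp2
C3: sp2
C4: sp ✓
C5: sp2
C6: sp3
C7: sp3
C8: sp ✓
C9: sp ✓
C4, C8, C9 → 3 sp carbons.

3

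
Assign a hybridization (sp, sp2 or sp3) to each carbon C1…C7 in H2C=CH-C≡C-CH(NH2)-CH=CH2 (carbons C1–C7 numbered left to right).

C1: 3 σ bonds, plus one π bond; 3 regions of electron density → sp2.
C2 has 3 σ bonds, plus one π bond: steric number 3 → sp2.
C3 (2 σ bonds, plus two π bonds) has steric number 2: sp.
C4: 2 σ bonds, plus two π bonds — 2 electron domains, sp.
C5 — 4 σ bonds. Steric number 4, so sp3.
C6 (3 σ bonds, plus one π bond) has steric number 3: sp2.
C7 — 3 σ bonds, plus one π bond. Steric number 3, so sp2.

C1 sp2, C2 sp2, C3 sp, C4 sp, C5 sp3, C6 sp2, C7 sp2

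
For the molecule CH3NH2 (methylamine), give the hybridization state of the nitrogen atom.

sp³

Three σ bonds + one lone pair = steric number 4 → sp3.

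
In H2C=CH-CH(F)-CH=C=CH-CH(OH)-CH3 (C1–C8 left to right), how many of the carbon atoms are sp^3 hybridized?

C1: sp2
C2: sp2
C3: sp3 ✓
C4: sp2
C5: sp
C6: sp2
C7: sp3 ✓
C8: sp3 ✓
C3, C7, C8 → 3 sp3 carbons.

3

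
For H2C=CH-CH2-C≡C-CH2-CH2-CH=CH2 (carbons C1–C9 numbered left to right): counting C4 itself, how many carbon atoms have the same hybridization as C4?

2

C4 is sp (two π bonds).
C1: sp2
C2: sp2
C3: sp3
C4: sp ✓
C5: sp ✓
C6: sp3
C7: sp3
C8: sp2
C9: sp2
2 carbons are sp.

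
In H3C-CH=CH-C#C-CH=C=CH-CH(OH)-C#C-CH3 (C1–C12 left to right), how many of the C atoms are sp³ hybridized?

C1: sp3 ✓
C2: sp2
C3: sp2
C4: sp
C5: sp
C6: sp2
C7: sp
C8: sp2
C9: sp3 ✓
C10: sp
C11: sp
C12: sp3 ✓
C1, C9, C12 → 3 sp3 carbons.

3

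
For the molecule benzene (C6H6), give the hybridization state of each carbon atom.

sp^2

Every ring carbon has three σ bonds and contributes one p electron to the aromatic π system.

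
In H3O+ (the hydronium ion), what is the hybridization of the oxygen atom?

sp^3

Three σ bonds + one lone pair = steric number 4 → sp3.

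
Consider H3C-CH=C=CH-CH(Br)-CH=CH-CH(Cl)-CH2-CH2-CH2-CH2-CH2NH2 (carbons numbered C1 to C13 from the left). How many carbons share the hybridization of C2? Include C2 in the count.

4

C2 is sp2 (one π bond).
C1: sp3
C2: sp2 ✓
C3: sp
C4: sp2 ✓
C5: sp3
C6: sp2 ✓
C7: sp2 ✓
C8: sp3
C9: sp3
C10: sp3
C11: sp3
C12: sp3
C13: sp3
4 carbons are sp2.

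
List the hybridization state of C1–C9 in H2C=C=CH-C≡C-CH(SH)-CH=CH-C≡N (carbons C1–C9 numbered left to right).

C1 is sp2: 3 σ bonds, plus one π bond, 3 electron-density regions.
C2 carries 2 σ bonds, plus two π bonds, giving a steric number of 2, so it is sp.
C3 carries 3 σ bonds, plus one π bond, giving a steric number of 3, so it is sp2.
C4 is sp: 2 σ bonds, plus two π bonds, 2 electron-density regions.
C5 carries 2 σ bonds, plus two π bonds, giving a steric number of 2, so it is sp.
C6 carries 4 σ bonds, giving a steric number of 4, so it is sp3.
C7: 3 σ bonds, plus one π bond; 3 regions of electron density → sp2.
C8 (3 σ bonds, plus one π bond) has steric number 3: sp2.
C9 — 2 σ bonds, plus two π bonds. Steric number 2, so sp.

C1 sp2, C2 sp, C3 sp2, C4 sp, C5 sp, C6 sp3, C7 sp2, C8 sp2, C9 sp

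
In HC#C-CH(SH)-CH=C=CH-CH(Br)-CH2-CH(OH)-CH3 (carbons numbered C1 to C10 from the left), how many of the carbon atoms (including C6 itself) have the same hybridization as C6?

C6 is sp2 (one π bond).
C1: sp
C2: sp
C3: sp3
C4: sp2 ✓
C5: sp
C6: sp2 ✓
C7: sp3
C8: sp3
C9: sp3
C10: sp3
2 carbons are sp2.

2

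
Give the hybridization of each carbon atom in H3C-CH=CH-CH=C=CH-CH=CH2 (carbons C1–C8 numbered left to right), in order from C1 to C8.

C1 carries 4 σ bonds, giving a steric number of 4, so it is sp3.
C2 (3 σ bonds, plus one π bond) has steric number 3: sp2.
C3 — 3 σ bonds, plus one π bond. Steric number 3, so sp2.
C4 — 3 σ bonds, plus one π bond. Steric number 3, so sp2.
C5 has 2 σ bonds, plus two π bonds: steric number 2 → sp.
C6: 3 σ bonds, plus one π bond — 3 electron domains, sp2.
C7 is sp2: 3 σ bonds, plus one π bond, 3 electron-density regions.
C8: 3 σ bonds, plus one π bond — 3 electron domains, sp2.

C1 sp3, C2 sp2, C3 sp2, C4 sp2, C5 sp, C6 sp2, C7 sp2, C8 sp2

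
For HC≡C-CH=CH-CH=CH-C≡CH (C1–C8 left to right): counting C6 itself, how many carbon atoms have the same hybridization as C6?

4

C6 is sp2 (one π bond).
C1: sp
C2: sp
C3: sp2 ✓
C4: sp2 ✓
C5: sp2 ✓
C6: sp2 ✓
C7: sp
C8: sp
4 carbons are sp2.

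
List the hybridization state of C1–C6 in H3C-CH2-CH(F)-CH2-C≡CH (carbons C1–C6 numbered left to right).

C1 sp3, C2 sp3, C3 sp3, C4 sp3, C5 sp, C6 sp

C1 — 4 σ bonds. Steric number 4, so sp3.
C2 (4 σ bonds) has steric number 4: sp3.
C3: 4 σ bonds — 4 electron domains, sp3.
C4 (4 σ bonds) has steric number 4: sp3.
C5 carries 2 σ bonds, plus two π bonds, giving a steric number of 2, so it is sp.
C6: 2 σ bonds, plus two π bonds — 2 electron domains, sp.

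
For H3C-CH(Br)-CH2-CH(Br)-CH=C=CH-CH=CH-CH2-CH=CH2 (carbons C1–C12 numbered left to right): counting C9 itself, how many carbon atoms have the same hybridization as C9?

C9 is sp2 (one π bond).
C1: sp3
C2: sp3
C3: sp3
C4: sp3
C5: sp2 ✓
C6: sp
C7: sp2 ✓
C8: sp2 ✓
C9: sp2 ✓
C10: sp3
C11: sp2 ✓
C12: sp2 ✓
6 carbons are sp2.

6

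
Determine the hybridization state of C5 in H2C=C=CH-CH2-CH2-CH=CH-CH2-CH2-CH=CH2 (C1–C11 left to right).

sp3

C5 carries 4 σ bonds, giving a steric number of 4, so it is sp3.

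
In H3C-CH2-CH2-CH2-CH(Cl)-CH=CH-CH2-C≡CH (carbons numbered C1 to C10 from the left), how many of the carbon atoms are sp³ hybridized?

6

C1: sp3 ✓
C2: sp3 ✓
C3: sp3 ✓
C4: sp3 ✓
C5: sp3 ✓
C6: sp2
C7: sp2
C8: sp3 ✓
C9: sp
C10: sp
C1, C2, C3, C4, C5, C8 → 6 sp3 carbons.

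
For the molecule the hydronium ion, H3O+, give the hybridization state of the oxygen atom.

Three σ bonds + one lone pair = steric number 4 → sp3.

sp³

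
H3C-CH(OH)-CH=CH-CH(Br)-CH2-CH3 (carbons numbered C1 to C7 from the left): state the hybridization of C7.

sp³

C7 has 4 σ bonds: steric number 4 → sp3.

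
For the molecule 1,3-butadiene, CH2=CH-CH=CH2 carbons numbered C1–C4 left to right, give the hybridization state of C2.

C2 (3 σ bonds, plus one π bond) has steric number 3: sp2.

sp²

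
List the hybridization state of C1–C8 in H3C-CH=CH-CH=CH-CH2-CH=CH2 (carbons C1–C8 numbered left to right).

C1 sp3, C2 sp2, C3 sp2, C4 sp2, C5 sp2, C6 sp3, C7 sp2, C8 sp2

C1: 4 σ bonds — 4 electron domains, sp3.
C2 has 3 σ bonds, plus one π bond: steric number 3 → sp2.
C3 carries 3 σ bonds, plus one π bond, giving a steric number of 3, so it is sp2.
C4 (3 σ bonds, plus one π bond) has steric number 3: sp2.
C5 — 3 σ bonds, plus one π bond. Steric number 3, so sp2.
C6: 4 σ bonds; 4 regions of electron density → sp3.
C7 is sp2: 3 σ bonds, plus one π bond, 3 electron-density regions.
C8: 3 σ bonds, plus one π bond — 3 electron domains, sp2.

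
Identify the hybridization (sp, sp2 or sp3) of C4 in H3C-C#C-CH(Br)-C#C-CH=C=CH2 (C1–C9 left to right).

sp^3

C4: 4 σ bonds; 4 regions of electron density → sp3.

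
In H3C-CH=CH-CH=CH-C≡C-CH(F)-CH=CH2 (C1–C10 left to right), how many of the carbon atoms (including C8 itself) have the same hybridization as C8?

2

C8 is sp3 (only σ bonds).
C1: sp3 ✓
C2: sp2
C3: sp2
C4: sp2
C5: sp2
C6: sp
C7: sp
C8: sp3 ✓
C9: sp2
C10: sp2
2 carbons are sp3.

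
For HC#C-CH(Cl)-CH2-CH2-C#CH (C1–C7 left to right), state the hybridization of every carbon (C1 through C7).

C1 sp, C2 sp, C3 sp3, C4 sp3, C5 sp3, C6 sp, C7 sp

C1: 2 σ bonds, plus two π bonds — 2 electron domains, sp.
C2: 2 σ bonds, plus two π bonds — 2 electron domains, sp.
C3 carries 4 σ bonds, giving a steric number of 4, so it is sp3.
C4 carries 4 σ bonds, giving a steric number of 4, so it is sp3.
C5 — 4 σ bonds. Steric number 4, so sp3.
C6 has 2 σ bonds, plus two π bonds: steric number 2 → sp.
C7 carries 2 σ bonds, plus two π bonds, giving a steric number of 2, so it is sp.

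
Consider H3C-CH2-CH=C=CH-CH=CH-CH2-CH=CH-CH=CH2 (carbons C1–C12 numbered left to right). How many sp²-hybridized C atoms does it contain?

8

C1: sp3
C2: sp3
C3: sp2 ✓
C4: sp
C5: sp2 ✓
C6: sp2 ✓
C7: sp2 ✓
C8: sp3
C9: sp2 ✓
C10: sp2 ✓
C11: sp2 ✓
C12: sp2 ✓
C3, C5, C6, C7, C9, C10, C11, C12 → 8 sp2 carbons.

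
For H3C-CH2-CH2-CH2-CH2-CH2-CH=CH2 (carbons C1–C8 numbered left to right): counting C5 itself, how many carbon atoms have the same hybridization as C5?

6

C5 is sp3 (only σ bonds).
C1: sp3 ✓
C2: sp3 ✓
C3: sp3 ✓
C4: sp3 ✓
C5: sp3 ✓
C6: sp3 ✓
C7: sp2
C8: sp2
6 carbons are sp3.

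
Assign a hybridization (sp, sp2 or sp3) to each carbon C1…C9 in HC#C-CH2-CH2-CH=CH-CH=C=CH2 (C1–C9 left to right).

C1 has 2 σ bonds, plus two π bonds: steric number 2 → sp.
C2 — 2 σ bonds, plus two π bonds. Steric number 2, so sp.
C3: 4 σ bonds; 4 regions of electron density → sp3.
C4 has 4 σ bonds: steric number 4 → sp3.
C5 is sp2: 3 σ bonds, plus one π bond, 3 electron-density regions.
C6 (3 σ bonds, plus one π bond) has steric number 3: sp2.
C7 has 3 σ bonds, plus one π bond: steric number 3 → sp2.
C8 has 2 σ bonds, plus two π bonds: steric number 2 → sp.
C9 carries 3 σ bonds, plus one π bond, giving a steric number of 3, so it is sp2.

C1 sp, C2 sp, C3 sp3, C4 sp3, C5 sp2, C6 sp2, C7 sp2, C8 sp, C9 sp2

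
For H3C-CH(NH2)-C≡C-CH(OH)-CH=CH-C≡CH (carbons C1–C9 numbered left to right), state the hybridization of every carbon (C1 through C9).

C1 (4 σ bonds) has steric number 4: sp3.
C2 has 4 σ bonds: steric number 4 → sp3.
C3 is sp: 2 σ bonds, plus two π bonds, 2 electron-density regions.
C4 (2 σ bonds, plus two π bonds) has steric number 2: sp.
C5 — 4 σ bonds. Steric number 4, so sp3.
C6: 3 σ bonds, plus one π bond; 3 regions of electron density → sp2.
C7: 3 σ bonds, plus one π bond — 3 electron domains, sp2.
C8 is sp: 2 σ bonds, plus two π bonds, 2 electron-density regions.
C9 is sp: 2 σ bonds, plus two π bonds, 2 electron-density regions.

C1 sp3, C2 sp3, C3 sp, C4 sp, C5 sp3, C6 sp2, C7 sp2, C8 sp, C9 sp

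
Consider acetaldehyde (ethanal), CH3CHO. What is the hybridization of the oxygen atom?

The oxygen atom: 1 σ bond and 2 lone pairs, plus one π bond; 3 regions of electron density → sp2.

sp^2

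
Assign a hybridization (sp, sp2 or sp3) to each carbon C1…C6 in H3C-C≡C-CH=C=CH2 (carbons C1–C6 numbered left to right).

C1 (4 σ bonds) has steric number 4: sp3.
C2 — 2 σ bonds, plus two π bonds. Steric number 2, so sp.
C3: 2 σ bonds, plus two π bonds; 2 regions of electron density → sp.
C4: 3 σ bonds, plus one π bond; 3 regions of electron density → sp2.
C5 is sp: 2 σ bonds, plus two π bonds, 2 electron-density regions.
C6 carries 3 σ bonds, plus one π bond, giving a steric number of 3, so it is sp2.

C1 sp3, C2 sp, C3 sp, C4 sp2, C5 sp, C6 sp2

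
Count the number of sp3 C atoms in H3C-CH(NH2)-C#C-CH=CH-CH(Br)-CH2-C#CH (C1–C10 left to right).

C1: sp3 ✓
C2: sp3 ✓
C3: sp
C4: sp
C5: sp2
C6: sp2
C7: sp3 ✓
C8: sp3 ✓
C9: sp
C10: sp
C1, C2, C7, C8 → 4 sp3 carbons.

4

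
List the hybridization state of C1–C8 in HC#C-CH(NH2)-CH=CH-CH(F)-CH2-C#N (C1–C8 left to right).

C1 sp, C2 sp, C3 sp3, C4 sp2, C5 sp2, C6 sp3, C7 sp3, C8 sp

C1 — 2 σ bonds, plus two π bonds. Steric number 2, so sp.
C2: 2 σ bonds, plus two π bonds; 2 regions of electron density → sp.
C3 — 4 σ bonds. Steric number 4, so sp3.
C4 carries 3 σ bonds, plus one π bond, giving a steric number of 3, so it is sp2.
C5 carries 3 σ bonds, plus one π bond, giving a steric number of 3, so it is sp2.
C6: 4 σ bonds — 4 electron domains, sp3.
C7 has 4 σ bonds: steric number 4 → sp3.
C8 is sp: 2 σ bonds, plus two π bonds, 2 electron-density regions.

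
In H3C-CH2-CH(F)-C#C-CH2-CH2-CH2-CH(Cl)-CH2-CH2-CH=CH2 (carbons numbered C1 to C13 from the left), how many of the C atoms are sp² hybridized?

2

C1: sp3
C2: sp3
C3: sp3
C4: sp
C5: sp
C6: sp3
C7: sp3
C8: sp3
C9: sp3
C10: sp3
C11: sp3
C12: sp2 ✓
C13: sp2 ✓
C12, C13 → 2 sp2 carbons.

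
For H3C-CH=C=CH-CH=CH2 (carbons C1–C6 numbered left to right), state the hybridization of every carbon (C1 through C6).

C1 has 4 σ bonds: steric number 4 → sp3.
C2 (3 σ bonds, plus one π bond) has steric number 3: sp2.
C3 is sp: 2 σ bonds, plus two π bonds, 2 electron-density regions.
C4 carries 3 σ bonds, plus one π bond, giving a steric number of 3, so it is sp2.
C5 has 3 σ bonds, plus one π bond: steric number 3 → sp2.
C6 is sp2: 3 σ bonds, plus one π bond, 3 electron-density regions.

C1 sp3, C2 sp2, C3 sp, C4 sp2, C5 sp2, C6 sp2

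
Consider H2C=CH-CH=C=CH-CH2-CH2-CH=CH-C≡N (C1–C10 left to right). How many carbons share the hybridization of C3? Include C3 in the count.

6

C3 is sp2 (one π bond).
C1: sp2 ✓
C2: sp2 ✓
C3: sp2 ✓
C4: sp
C5: sp2 ✓
C6: sp3
C7: sp3
C8: sp2 ✓
C9: sp2 ✓
C10: sp
6 carbons are sp2.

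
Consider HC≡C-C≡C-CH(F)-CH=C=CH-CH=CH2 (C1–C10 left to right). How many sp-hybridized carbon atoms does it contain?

5

C1: sp ✓
C2: sp ✓
C3: sp ✓
C4: sp ✓
C5: sp3
C6: sp2
C7: sp ✓
C8: sp2
C9: sp2
C10: sp2
C1, C2, C3, C4, C7 → 5 sp carbons.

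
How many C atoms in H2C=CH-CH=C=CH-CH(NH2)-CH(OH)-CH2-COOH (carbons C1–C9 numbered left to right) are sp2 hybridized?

C1: sp2 ✓
C2: sp2 ✓
C3: sp2 ✓
C4: sp
C5: sp2 ✓
C6: sp3
C7: sp3
C8: sp3
C9: sp2 ✓
C1, C2, C3, C5, C9 → 5 sp2 carbons.

5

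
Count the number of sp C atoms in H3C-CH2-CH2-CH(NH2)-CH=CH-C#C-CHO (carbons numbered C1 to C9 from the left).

2

C1: sp3
C2: sp3
C3: sp3
C4: sp3
C5: sp2
C6: sp2
C7: sp ✓
C8: sp ✓
C9: sp2
C7, C8 → 2 sp carbons.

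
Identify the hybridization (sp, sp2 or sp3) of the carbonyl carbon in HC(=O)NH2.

sp^2

The carbonyl carbon: 3 σ bonds, plus one π bond; 3 regions of electron density → sp2.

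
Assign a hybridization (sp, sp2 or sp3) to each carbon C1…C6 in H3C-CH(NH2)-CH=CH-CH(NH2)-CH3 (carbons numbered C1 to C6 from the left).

C1 sp3, C2 sp3, C3 sp2, C4 sp2, C5 sp3, C6 sp3

C1 — 4 σ bonds. Steric number 4, so sp3.
C2: 4 σ bonds — 4 electron domains, sp3.
C3: 3 σ bonds, plus one π bond — 3 electron domains, sp2.
C4: 3 σ bonds, plus one π bond; 3 regions of electron density → sp2.
C5: 4 σ bonds — 4 electron domains, sp3.
C6 is sp3: 4 σ bonds, 4 electron-density regions.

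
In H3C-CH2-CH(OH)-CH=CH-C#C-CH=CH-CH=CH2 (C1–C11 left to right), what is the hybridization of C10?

sp^2

C10 is sp2: 3 σ bonds, plus one π bond, 3 electron-density regions.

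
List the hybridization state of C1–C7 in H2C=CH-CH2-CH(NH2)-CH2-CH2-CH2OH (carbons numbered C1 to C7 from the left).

C1: 3 σ bonds, plus one π bond; 3 regions of electron density → sp2.
C2 has 3 σ bonds, plus one π bond: steric number 3 → sp2.
C3 carries 4 σ bonds, giving a steric number of 4, so it is sp3.
C4: 4 σ bonds — 4 electron domains, sp3.
C5 carries 4 σ bonds, giving a steric number of 4, so it is sp3.
C6 has 4 σ bonds: steric number 4 → sp3.
C7: 4 σ bonds; 4 regions of electron density → sp3.

C1 sp2, C2 sp2, C3 sp3, C4 sp3, C5 sp3, C6 sp3, C7 sp3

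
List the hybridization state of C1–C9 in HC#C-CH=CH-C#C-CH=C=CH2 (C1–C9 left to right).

C1: 2 σ bonds, plus two π bonds — 2 electron domains, sp.
C2 — 2 σ bonds, plus two π bonds. Steric number 2, so sp.
C3 — 3 σ bonds, plus one π bond. Steric number 3, so sp2.
C4: 3 σ bonds, plus one π bond; 3 regions of electron density → sp2.
C5 carries 2 σ bonds, plus two π bonds, giving a steric number of 2, so it is sp.
C6 (2 σ bonds, plus two π bonds) has steric number 2: sp.
C7: 3 σ bonds, plus one π bond — 3 electron domains, sp2.
C8 has 2 σ bonds, plus two π bonds: steric number 2 → sp.
C9: 3 σ bonds, plus one π bond; 3 regions of electron density → sp2.

C1 sp, C2 sp, C3 sp2, C4 sp2, C5 sp, C6 sp, C7 sp2, C8 sp, C9 sp2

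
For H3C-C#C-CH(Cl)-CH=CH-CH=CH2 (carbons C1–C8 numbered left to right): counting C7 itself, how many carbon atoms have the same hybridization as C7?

C7 is sp2 (one π bond).
C1: sp3
C2: sp
C3: sp
C4: sp3
C5: sp2 ✓
C6: sp2 ✓
C7: sp2 ✓
C8: sp2 ✓
4 carbons are sp2.

4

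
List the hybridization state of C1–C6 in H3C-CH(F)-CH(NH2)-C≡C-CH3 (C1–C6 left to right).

C1 sp3, C2 sp3, C3 sp3, C4 sp, C5 sp, C6 sp3

C1: 4 σ bonds — 4 electron domains, sp3.
C2 is sp3: 4 σ bonds, 4 electron-density regions.
C3 carries 4 σ bonds, giving a steric number of 4, so it is sp3.
C4: 2 σ bonds, plus two π bonds; 2 regions of electron density → sp.
C5: 2 σ bonds, plus two π bonds — 2 electron domains, sp.
C6 (4 σ bonds) has steric number 4: sp3.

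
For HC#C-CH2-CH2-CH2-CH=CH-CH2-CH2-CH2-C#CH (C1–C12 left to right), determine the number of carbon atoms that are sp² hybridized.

C1: sp
C2: sp
C3: sp3
C4: sp3
C5: sp3
C6: sp2 ✓
C7: sp2 ✓
C8: sp3
C9: sp3
C10: sp3
C11: sp
C12: sp
C6, C7 → 2 sp2 carbons.

2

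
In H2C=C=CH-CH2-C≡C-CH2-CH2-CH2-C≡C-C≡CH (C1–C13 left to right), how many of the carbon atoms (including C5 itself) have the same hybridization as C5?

C5 is sp (two π bonds).
C1: sp2
C2: sp ✓
C3: sp2
C4: sp3
C5: sp ✓
C6: sp ✓
C7: sp3
C8: sp3
C9: sp3
C10: sp ✓
C11: sp ✓
C12: sp ✓
C13: sp ✓
7 carbons are sp.

7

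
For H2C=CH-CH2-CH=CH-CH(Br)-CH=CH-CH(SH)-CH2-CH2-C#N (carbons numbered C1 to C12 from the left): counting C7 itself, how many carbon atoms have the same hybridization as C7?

6

C7 is sp2 (one π bond).
C1: sp2 ✓
C2: sp2 ✓
C3: sp3
C4: sp2 ✓
C5: sp2 ✓
C6: sp3
C7: sp2 ✓
C8: sp2 ✓
C9: sp3
C10: sp3
C11: sp3
C12: sp
6 carbons are sp2.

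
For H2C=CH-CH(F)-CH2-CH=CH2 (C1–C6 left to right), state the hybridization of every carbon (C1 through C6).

C1: 3 σ bonds, plus one π bond; 3 regions of electron density → sp2.
C2: 3 σ bonds, plus one π bond; 3 regions of electron density → sp2.
C3 carries 4 σ bonds, giving a steric number of 4, so it is sp3.
C4 has 4 σ bonds: steric number 4 → sp3.
C5 has 3 σ bonds, plus one π bond: steric number 3 → sp2.
C6 — 3 σ bonds, plus one π bond. Steric number 3, so sp2.

C1 sp2, C2 sp2, C3 sp3, C4 sp3, C5 sp2, C6 sp2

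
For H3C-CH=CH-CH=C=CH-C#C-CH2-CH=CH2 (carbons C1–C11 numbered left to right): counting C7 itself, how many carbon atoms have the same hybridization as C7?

C7 is sp (two π bonds).
C1: sp3
C2: sp2
C3: sp2
C4: sp2
C5: sp ✓
C6: sp2
C7: sp ✓
C8: sp ✓
C9: sp3
C10: sp2
C11: sp2
3 carbons are sp.

3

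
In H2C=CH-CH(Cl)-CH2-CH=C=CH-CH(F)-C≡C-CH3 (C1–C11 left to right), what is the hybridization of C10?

C10 carries 2 σ bonds, plus two π bonds, giving a steric number of 2, so it is sp.

sp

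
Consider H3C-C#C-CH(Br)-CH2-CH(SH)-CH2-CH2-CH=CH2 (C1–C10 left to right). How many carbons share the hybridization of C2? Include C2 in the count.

2

C2 is sp (two π bonds).
C1: sp3
C2: sp ✓
C3: sp ✓
C4: sp3
C5: sp3
C6: sp3
C7: sp3
C8: sp3
C9: sp2
C10: sp2
2 carbons are sp.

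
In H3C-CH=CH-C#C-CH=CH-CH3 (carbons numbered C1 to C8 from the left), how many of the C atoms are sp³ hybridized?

2

C1: sp3 ✓
C2: sp2
C3: sp2
C4: sp
C5: sp
C6: sp2
C7: sp2
C8: sp3 ✓
C1, C8 → 2 sp3 carbons.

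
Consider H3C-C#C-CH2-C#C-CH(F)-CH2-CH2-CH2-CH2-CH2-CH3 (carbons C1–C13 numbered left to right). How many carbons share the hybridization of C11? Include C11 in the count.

9

C11 is sp3 (only σ bonds).
C1: sp3 ✓
C2: sp
C3: sp
C4: sp3 ✓
C5: sp
C6: sp
C7: sp3 ✓
C8: sp3 ✓
C9: sp3 ✓
C10: sp3 ✓
C11: sp3 ✓
C12: sp3 ✓
C13: sp3 ✓
9 carbons are sp3.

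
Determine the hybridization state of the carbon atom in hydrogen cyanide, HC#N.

The carbon atom: 2 σ bonds, plus two π bonds; 2 regions of electron density → sp.

sp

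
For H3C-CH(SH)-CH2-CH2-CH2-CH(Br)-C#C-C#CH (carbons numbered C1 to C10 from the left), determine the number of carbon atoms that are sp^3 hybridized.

C1: sp3 ✓
C2: sp3 ✓
C3: sp3 ✓
C4: sp3 ✓
C5: sp3 ✓
C6: sp3 ✓
C7: sp
C8: sp
C9: sp
C10: sp
C1, C2, C3, C4, C5, C6 → 6 sp3 carbons.

6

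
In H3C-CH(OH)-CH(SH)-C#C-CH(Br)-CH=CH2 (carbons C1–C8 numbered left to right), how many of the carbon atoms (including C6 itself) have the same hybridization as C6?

4

C6 is sp3 (only σ bonds).
C1: sp3 ✓
C2: sp3 ✓
C3: sp3 ✓
C4: sp
C5: sp
C6: sp3 ✓
C7: sp2
C8: sp2
4 carbons are sp3.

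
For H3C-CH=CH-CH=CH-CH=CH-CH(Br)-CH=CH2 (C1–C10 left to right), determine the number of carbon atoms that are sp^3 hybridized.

C1: sp3 ✓
C2: sp2
C3: sp2
C4: sp2
C5: sp2
C6: sp2
C7: sp2
C8: sp3 ✓
C9: sp2
C10: sp2
C1, C8 → 2 sp3 carbons.

2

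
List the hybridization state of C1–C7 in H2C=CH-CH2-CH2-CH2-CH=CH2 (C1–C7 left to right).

C1 is sp2: 3 σ bonds, plus one π bond, 3 electron-density regions.
C2 — 3 σ bonds, plus one π bond. Steric number 3, so sp2.
C3 has 4 σ bonds: steric number 4 → sp3.
C4: 4 σ bonds — 4 electron domains, sp3.
C5 (4 σ bonds) has steric number 4: sp3.
C6 has 3 σ bonds, plus one π bond: steric number 3 → sp2.
C7 (3 σ bonds, plus one π bond) has steric number 3: sp2.

C1 sp2, C2 sp2, C3 sp3, C4 sp3, C5 sp3, C6 sp2, C7 sp2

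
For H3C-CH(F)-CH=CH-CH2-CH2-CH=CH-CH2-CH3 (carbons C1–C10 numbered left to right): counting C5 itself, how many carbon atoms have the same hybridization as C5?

6

C5 is sp3 (only σ bonds).
C1: sp3 ✓
C2: sp3 ✓
C3: sp2
C4: sp2
C5: sp3 ✓
C6: sp3 ✓
C7: sp2
C8: sp2
C9: sp3 ✓
C10: sp3 ✓
6 carbons are sp3.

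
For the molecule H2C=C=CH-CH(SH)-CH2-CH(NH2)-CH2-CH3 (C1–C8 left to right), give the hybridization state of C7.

sp3

C7 is sp3: 4 σ bonds, 4 electron-density regions.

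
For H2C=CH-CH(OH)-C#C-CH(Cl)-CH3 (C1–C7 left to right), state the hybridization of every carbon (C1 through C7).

C1 sp2, C2 sp2, C3 sp3, C4 sp, C5 sp, C6 sp3, C7 sp3

C1 is sp2: 3 σ bonds, plus one π bond, 3 electron-density regions.
C2 has 3 σ bonds, plus one π bond: steric number 3 → sp2.
C3 is sp3: 4 σ bonds, 4 electron-density regions.
C4 has 2 σ bonds, plus two π bonds: steric number 2 → sp.
C5 is sp: 2 σ bonds, plus two π bonds, 2 electron-density regions.
C6 — 4 σ bonds. Steric number 4, so sp3.
C7 — 4 σ bonds. Steric number 4, so sp3.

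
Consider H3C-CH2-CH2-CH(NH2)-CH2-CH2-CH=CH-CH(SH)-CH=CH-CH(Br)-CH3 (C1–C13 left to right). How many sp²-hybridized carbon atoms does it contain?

C1: sp3
C2: sp3
C3: sp3
C4: sp3
C5: sp3
C6: sp3
C7: sp2 ✓
C8: sp2 ✓
C9: sp3
C10: sp2 ✓
C11: sp2 ✓
C12: sp3
C13: sp3
C7, C8, C10, C11 → 4 sp2 carbons.

4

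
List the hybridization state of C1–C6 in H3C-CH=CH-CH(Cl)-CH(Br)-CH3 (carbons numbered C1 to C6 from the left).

C1 (4 σ bonds) has steric number 4: sp3.
C2: 3 σ bonds, plus one π bond; 3 regions of electron density → sp2.
C3: 3 σ bonds, plus one π bond — 3 electron domains, sp2.
C4: 4 σ bonds — 4 electron domains, sp3.
C5: 4 σ bonds — 4 electron domains, sp3.
C6 has 4 σ bonds: steric number 4 → sp3.

C1 sp3, C2 sp2, C3 sp2, C4 sp3, C5 sp3, C6 sp3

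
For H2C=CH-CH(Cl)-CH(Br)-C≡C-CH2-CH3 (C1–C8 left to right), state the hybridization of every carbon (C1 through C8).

C1 (3 σ bonds, plus one π bond) has steric number 3: sp2.
C2: 3 σ bonds, plus one π bond — 3 electron domains, sp2.
C3 is sp3: 4 σ bonds, 4 electron-density regions.
C4 carries 4 σ bonds, giving a steric number of 4, so it is sp3.
C5 carries 2 σ bonds, plus two π bonds, giving a steric number of 2, so it is sp.
C6: 2 σ bonds, plus two π bonds; 2 regions of electron density → sp.
C7: 4 σ bonds — 4 electron domains, sp3.
C8 — 4 σ bonds. Steric number 4, so sp3.

C1 sp2, C2 sp2, C3 sp3, C4 sp3, C5 sp, C6 sp, C7 sp3, C8 sp3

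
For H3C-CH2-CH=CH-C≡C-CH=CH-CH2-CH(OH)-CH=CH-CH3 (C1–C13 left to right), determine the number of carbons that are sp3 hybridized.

5

C1: sp3 ✓
C2: sp3 ✓
C3: sp2
C4: sp2
C5: sp
C6: sp
C7: sp2
C8: sp2
C9: sp3 ✓
C10: sp3 ✓
C11: sp2
C12: sp2
C13: sp3 ✓
C1, C2, C9, C10, C13 → 5 sp3 carbons.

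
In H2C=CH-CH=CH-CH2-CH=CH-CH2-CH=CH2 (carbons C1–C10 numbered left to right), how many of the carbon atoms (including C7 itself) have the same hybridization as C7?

C7 is sp2 (one π bond).
C1: sp2 ✓
C2: sp2 ✓
C3: sp2 ✓
C4: sp2 ✓
C5: sp3
C6: sp2 ✓
C7: sp2 ✓
C8: sp3
C9: sp2 ✓
C10: sp2 ✓
8 carbons are sp2.

8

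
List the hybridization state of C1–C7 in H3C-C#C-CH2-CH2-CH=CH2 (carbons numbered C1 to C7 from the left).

C1 sp3, C2 sp, C3 sp, C4 sp3, C5 sp3, C6 sp2, C7 sp2

C1 has 4 σ bonds: steric number 4 → sp3.
C2 — 2 σ bonds, plus two π bonds. Steric number 2, so sp.
C3 carries 2 σ bonds, plus two π bonds, giving a steric number of 2, so it is sp.
C4: 4 σ bonds; 4 regions of electron density → sp3.
C5 is sp3: 4 σ bonds, 4 electron-density regions.
C6 (3 σ bonds, plus one π bond) has steric number 3: sp2.
C7 is sp2: 3 σ bonds, plus one π bond, 3 electron-density regions.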